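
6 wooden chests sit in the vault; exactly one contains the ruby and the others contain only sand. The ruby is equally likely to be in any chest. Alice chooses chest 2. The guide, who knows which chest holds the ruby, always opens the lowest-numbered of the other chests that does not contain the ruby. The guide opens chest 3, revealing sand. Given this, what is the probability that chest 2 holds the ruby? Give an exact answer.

0

Condition on the true location of the ruby.
If it is in chest 1 (prior 1/6): chest 3 is the lowest-numbered option available, probability 1; weight (1/6)·1 = 1/6.
If it is in any of chests 2, 4, 5, and 6 (prior 1/6 each): the guide would have opened chest 1 instead, probability 0; weight (1/6)·0 = 0 each.
If it is in chest 3 (prior 1/6): the guide opened chest 3, so this case is ruled out; weight (1/6)·0 = 0.
The weights sum to 1/6.
So P(the ruby in chest 2 | the guide opened chest 3) = 0 / (1/6) = 0.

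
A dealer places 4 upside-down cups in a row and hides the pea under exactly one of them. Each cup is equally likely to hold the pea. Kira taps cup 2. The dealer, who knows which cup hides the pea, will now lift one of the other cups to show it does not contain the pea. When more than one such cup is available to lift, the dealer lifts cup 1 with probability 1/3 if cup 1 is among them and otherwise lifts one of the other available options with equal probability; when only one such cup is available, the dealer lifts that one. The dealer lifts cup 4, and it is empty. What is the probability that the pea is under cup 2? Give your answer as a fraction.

2/9

Apply Bayes' rule, conditioning on where the pea actually is.
If it is under cup 1 (prior 1/4): cup 1 holds the prize so is unavailable; the dealer chooses uniformly among the 2 others, probability 1/2; weight (1/4)·(1/2) = 1/8.
If it is under cup 2 (prior 1/4): cup 1 is available but not opened; cup 4 gets probability (1 − 1/3)/2 = 1/3; weight (1/4)·(1/3) = 1/12.
If it is under cup 3 (prior 1/4): cup 1 is available but not opened, probability 2/3; weight (1/4)·(2/3) = 1/6.
If it is under cup 4 (prior 1/4): the dealer opened cup 4, so this case is ruled out; weight (1/4)·0 = 0.
The weights sum to 3/8.
So P(the pea under cup 2 | the dealer opened cup 4) = (1/12) / (3/8) = 2/9.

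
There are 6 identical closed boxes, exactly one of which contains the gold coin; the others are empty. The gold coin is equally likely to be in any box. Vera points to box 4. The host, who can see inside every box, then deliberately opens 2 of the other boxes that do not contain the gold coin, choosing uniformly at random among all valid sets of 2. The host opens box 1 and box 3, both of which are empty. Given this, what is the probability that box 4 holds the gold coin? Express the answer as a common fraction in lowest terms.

Consider each possible location of the gold coin in turn.
If it is in either of boxes 1 and 3 (prior 1/6 each): that box was opened and seen not to hold the prize — ruled out; weight (1/6)·0 = 0 each.
If it is in any of boxes 2, 5, and 6 (prior 1/6 each): the host has 6 equally likely choices, so probability 1/6; weight (1/6)·(1/6) = 1/36 each.
If it is in box 4 (prior 1/6): the host has 10 equally likely choices, so probability 1/10; weight (1/6)·(1/10) = 1/60.
The weights sum to 1/10.
So P(the gold coin in box 4 | the host opened box 1 and box 3) = (1/60) / (1/10) = 1/6.

1/6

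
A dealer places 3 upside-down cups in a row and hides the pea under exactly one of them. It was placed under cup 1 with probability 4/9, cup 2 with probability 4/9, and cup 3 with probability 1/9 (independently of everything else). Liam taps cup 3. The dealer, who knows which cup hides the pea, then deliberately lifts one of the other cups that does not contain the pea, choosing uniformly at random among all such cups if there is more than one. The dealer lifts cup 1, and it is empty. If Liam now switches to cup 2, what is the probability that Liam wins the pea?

Apply Bayes' rule, conditioning on where the pea actually is.
If it is under cup 1 (prior 4/9): the dealer opened cup 1, so this case is ruled out; weight (4/9)·0 = 0.
If it is under cup 2 (prior 4/9): the dealer has no choice, probability 1; weight (4/9)·1 = 4/9.
If it is under cup 3 (prior 1/9): the dealer has 2 equally likely choices, so probability 1/2; weight (1/9)·(1/2) = 1/18.
The weights sum to 1/2.
So P(the pea under cup 2 | the dealer opened cup 1) = (4/9) / (1/2) = 8/9.

8/9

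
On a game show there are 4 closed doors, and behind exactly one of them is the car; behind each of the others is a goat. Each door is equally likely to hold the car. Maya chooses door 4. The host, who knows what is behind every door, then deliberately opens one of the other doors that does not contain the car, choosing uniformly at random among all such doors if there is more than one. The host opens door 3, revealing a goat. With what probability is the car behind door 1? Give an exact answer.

3/8

Consider each possible location of the car in turn.
If it is behind either of doors 1 and 2 (prior 1/4 each): the host has 2 equally likely choices, so probability 1/2; weight (1/4)·(1/2) = 1/8 each.
If it is behind door 3 (prior 1/4): the host opened door 3, so this case is ruled out; weight (1/4)·0 = 0.
If it is behind door 4 (prior 1/4): the host has 3 equally likely choices, so probability 1/3; weight (1/4)·(1/3) = 1/12.
The weights sum to 1/3.
So P(the car behind door 1 | the host opened door 3) = (1/8) / (1/3) = 3/8.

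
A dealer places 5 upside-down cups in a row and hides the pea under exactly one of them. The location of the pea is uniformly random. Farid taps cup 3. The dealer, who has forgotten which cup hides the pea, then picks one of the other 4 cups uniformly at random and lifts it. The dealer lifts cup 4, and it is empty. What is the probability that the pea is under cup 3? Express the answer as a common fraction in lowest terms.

1/4

Consider each possible location of the pea in turn.
If it is under any of cups 1, 2, 3, and 5 (prior 1/5 each): the dealer picks cup 4 with probability 1/4 regardless, and it is not the prize; weight (1/5)·(1/4) = 1/20 each.
If it is under cup 4 (prior 1/5): the dealer opened cup 4, so this case is ruled out; weight (1/5)·0 = 0.
The weights sum to 1/5.
So P(the pea under cup 3 | the dealer opened cup 4) = (1/20) / (1/5) = 1/4.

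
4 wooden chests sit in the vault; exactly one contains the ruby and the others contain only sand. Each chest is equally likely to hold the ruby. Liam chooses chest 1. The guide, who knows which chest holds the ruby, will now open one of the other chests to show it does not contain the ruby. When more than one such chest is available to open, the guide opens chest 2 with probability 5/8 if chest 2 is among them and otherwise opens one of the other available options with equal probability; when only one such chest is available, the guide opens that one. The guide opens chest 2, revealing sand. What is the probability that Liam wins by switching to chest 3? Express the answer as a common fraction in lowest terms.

Apply Bayes' rule, conditioning on where the ruby actually is.
If it is in any of chests 1, 3, and 4 (prior 1/4 each): chest 2 is available, opened with probability 5/8; weight (1/4)·(5/8) = 5/32 each.
If it is in chest 2 (prior 1/4): the guide opened chest 2, so this case is ruled out; weight (1/4)·0 = 0.
The weights sum to 15/32.
So P(the ruby in chest 3 | the guide opened chest 2) = (5/32) / (15/32) = 1/3.

1/3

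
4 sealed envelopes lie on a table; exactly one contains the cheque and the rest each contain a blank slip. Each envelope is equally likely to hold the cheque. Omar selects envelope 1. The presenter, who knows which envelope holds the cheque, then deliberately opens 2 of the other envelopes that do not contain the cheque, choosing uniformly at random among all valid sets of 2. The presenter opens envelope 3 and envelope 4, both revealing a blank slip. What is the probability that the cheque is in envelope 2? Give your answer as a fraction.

3/4

Consider each possible location of the cheque in turn.
If it is in envelope 1 (prior 1/4): the presenter has 3 equally likely choices, so probability 1/3; weight (1/4)·(1/3) = 1/12.
If it is in envelope 2 (prior 1/4): the presenter has no choice, probability 1; weight (1/4)·1 = 1/4.
If it is in either of envelopes 3 and 4 (prior 1/4 each): that envelope was opened and seen not to hold the prize — ruled out; weight (1/4)·0 = 0 each.
The weights sum to 1/3.
So P(the cheque in envelope 2 | the presenter opened envelope 3 and envelope 4) = (1/4) / (1/3) = 3/4.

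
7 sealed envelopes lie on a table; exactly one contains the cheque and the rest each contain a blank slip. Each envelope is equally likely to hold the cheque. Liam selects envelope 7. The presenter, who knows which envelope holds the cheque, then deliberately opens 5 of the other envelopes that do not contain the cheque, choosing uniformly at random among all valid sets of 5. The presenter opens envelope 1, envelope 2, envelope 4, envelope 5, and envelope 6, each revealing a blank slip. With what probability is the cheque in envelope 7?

1/7

Condition on the true location of the cheque.
If it is in any of envelopes 1, 2, 4, 5, and 6 (prior 1/7 each): that envelope was opened and seen not to hold the prize — ruled out; weight (1/7)·0 = 0 each.
If it is in envelope 3 (prior 1/7): the presenter has no choice, probability 1; weight (1/7)·1 = 1/7.
If it is in envelope 7 (prior 1/7): the presenter has 6 equally likely choices, so probability 1/6; weight (1/7)·(1/6) = 1/42.
The weights sum to 1/6.
So P(the cheque in envelope 7 | the presenter opened envelope 1, envelope 2, envelope 4, envelope 5, and envelope 6) = (1/42) / (1/6) = 1/7.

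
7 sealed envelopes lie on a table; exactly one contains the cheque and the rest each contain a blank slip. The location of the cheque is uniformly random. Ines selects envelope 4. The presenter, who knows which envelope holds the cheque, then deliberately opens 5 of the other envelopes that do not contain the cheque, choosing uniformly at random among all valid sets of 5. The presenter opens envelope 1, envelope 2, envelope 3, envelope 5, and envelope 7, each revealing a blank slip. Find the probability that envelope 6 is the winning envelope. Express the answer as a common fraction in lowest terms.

6/7

Consider each possible location of the cheque in turn.
If it is in any of envelopes 1, 2, 3, 5, and 7 (prior 1/7 each): that envelope was opened and seen not to hold the prize — ruled out; weight (1/7)·0 = 0 each.
If it is in envelope 4 (prior 1/7): the presenter has 6 equally likely choices, so probability 1/6; weight (1/7)·(1/6) = 1/42.
If it is in envelope 6 (prior 1/7): the presenter has no choice, probability 1; weight (1/7)·1 = 1/7.
The weights sum to 1/6.
So P(the cheque in envelope 6 | the presenter opened envelope 1, envelope 2, envelope 3, envelope 5, and envelope 7) = (1/7) / (1/6) = 6/7.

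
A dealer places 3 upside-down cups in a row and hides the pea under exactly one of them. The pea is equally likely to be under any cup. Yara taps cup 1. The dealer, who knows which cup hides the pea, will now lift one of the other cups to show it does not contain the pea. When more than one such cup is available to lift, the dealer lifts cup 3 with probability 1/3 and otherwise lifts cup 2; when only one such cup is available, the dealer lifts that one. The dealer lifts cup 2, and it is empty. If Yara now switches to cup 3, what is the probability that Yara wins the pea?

Condition on the true location of the pea.
If it is under cup 1 (prior 1/3): cup 3 is available but not opened, probability 2/3; weight (1/3)·(2/3) = 2/9.
If it is under cup 2 (prior 1/3): the dealer opened cup 2, so this case is ruled out; weight (1/3)·0 = 0.
If it is under cup 3 (prior 1/3): only cup 2 is available, probability 1; weight (1/3)·1 = 1/3.
The weights sum to 5/9.
So P(the pea under cup 3 | the dealer opened cup 2) = (1/3) / (5/9) = 3/5.

3/5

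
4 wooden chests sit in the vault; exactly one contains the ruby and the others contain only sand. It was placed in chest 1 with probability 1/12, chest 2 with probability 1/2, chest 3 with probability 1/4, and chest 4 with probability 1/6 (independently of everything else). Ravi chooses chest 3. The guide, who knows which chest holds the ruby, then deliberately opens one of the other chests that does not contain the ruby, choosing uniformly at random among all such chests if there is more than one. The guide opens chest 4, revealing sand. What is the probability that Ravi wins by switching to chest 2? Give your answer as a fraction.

2/3

Apply Bayes' rule, conditioning on where the ruby actually is.
If it is in chest 1 (prior 1/12): the guide has 2 equally likely choices, so probability 1/2; weight (1/12)·(1/2) = 1/24.
If it is in chest 2 (prior 1/2): the guide has 2 equally likely choices, so probability 1/2; weight (1/2)·(1/2) = 1/4.
If it is in chest 3 (prior 1/4): the guide has 3 equally likely choices, so probability 1/3; weight (1/4)·(1/3) = 1/12.
If it is in chest 4 (prior 1/6): the guide opened chest 4, so this case is ruled out; weight (1/6)·0 = 0.
The weights sum to 3/8.
So P(the ruby in chest 2 | the guide opened chest 4) = (1/4) / (3/8) = 2/3.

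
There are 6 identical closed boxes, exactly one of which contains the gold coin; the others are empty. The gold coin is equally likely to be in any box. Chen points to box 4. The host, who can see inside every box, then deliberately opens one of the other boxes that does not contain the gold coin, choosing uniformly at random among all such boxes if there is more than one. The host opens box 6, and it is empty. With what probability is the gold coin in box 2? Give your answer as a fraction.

5/24

Condition on the true location of the gold coin.
If it is in any of boxes 1, 2, 3, and 5 (prior 1/6 each): the host has 4 equally likely choices, so probability 1/4; weight (1/6)·(1/4) = 1/24 each.
If it is in box 4 (prior 1/6): the host has 5 equally likely choices, so probability 1/5; weight (1/6)·(1/5) = 1/30.
If it is in box 6 (prior 1/6): the host opened box 6, so this case is ruled out; weight (1/6)·0 = 0.
The weights sum to 1/5.
So P(the gold coin in box 2 | the host opened box 6) = (1/24) / (1/5) = 5/24.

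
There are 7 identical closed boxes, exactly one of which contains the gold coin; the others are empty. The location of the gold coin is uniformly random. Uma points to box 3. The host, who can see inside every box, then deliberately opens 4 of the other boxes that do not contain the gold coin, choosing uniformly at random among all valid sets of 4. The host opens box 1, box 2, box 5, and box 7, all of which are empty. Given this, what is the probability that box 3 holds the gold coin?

Condition on the true location of the gold coin.
If it is in any of boxes 1, 2, 5, and 7 (prior 1/7 each): that box was opened and seen not to hold the prize — ruled out; weight (1/7)·0 = 0 each.
If it is in box 3 (prior 1/7): the host has 15 equally likely choices, so probability 1/15; weight (1/7)·(1/15) = 1/105.
If it is in either of boxes 4 and 6 (prior 1/7 each): the host has 5 equally likely choices, so probability 1/5; weight (1/7)·(1/5) = 1/35 each.
The weights sum to 1/15.
So P(the gold coin in box 3 | the host opened box 1, box 2, box 5, and box 7) = (1/105) / (1/15) = 1/7.

1/7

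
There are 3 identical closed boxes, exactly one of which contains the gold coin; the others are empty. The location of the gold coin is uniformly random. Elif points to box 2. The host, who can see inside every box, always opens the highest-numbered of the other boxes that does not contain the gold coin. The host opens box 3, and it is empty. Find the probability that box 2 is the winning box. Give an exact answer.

Apply Bayes' rule, conditioning on where the gold coin actually is.
If it is in either of boxes 1 and 2 (prior 1/3 each): box 3 is the highest-numbered option available, probability 1; weight (1/3)·1 = 1/3 each.
If it is in box 3 (prior 1/3): the host opened box 3, so this case is ruled out; weight (1/3)·0 = 0.
The weights sum to 2/3.
So P(the gold coin in box 2 | the host opened box 3) = (1/3) / (2/3) = 1/2.

1/2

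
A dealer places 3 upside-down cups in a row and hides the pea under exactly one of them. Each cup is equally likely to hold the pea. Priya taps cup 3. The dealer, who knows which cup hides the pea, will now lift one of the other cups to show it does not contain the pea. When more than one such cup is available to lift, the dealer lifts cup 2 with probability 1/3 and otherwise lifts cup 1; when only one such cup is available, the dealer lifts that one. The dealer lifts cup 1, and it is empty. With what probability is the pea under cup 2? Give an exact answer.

Apply Bayes' rule, conditioning on where the pea actually is.
If it is under cup 1 (prior 1/3): the dealer opened cup 1, so this case is ruled out; weight (1/3)·0 = 0.
If it is under cup 2 (prior 1/3): only cup 1 is available, probability 1; weight (1/3)·1 = 1/3.
If it is under cup 3 (prior 1/3): cup 2 is available but not opened, probability 2/3; weight (1/3)·(2/3) = 2/9.
The weights sum to 5/9.
So P(the pea under cup 2 | the dealer opened cup 1) = (1/3) / (5/9) = 3/5.

3/5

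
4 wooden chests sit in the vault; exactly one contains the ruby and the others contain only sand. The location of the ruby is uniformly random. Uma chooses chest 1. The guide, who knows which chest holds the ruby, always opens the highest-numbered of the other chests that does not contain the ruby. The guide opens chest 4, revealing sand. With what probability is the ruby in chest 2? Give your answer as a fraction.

1/3

Consider each possible location of the ruby in turn.
If it is in any of chests 1, 2, and 3 (prior 1/4 each): chest 4 is the highest-numbered option available, probability 1; weight (1/4)·1 = 1/4 each.
If it is in chest 4 (prior 1/4): the guide opened chest 4, so this case is ruled out; weight (1/4)·0 = 0.
The weights sum to 3/4.
So P(the ruby in chest 2 | the guide opened chest 4) = (1/4) / (3/4) = 1/3.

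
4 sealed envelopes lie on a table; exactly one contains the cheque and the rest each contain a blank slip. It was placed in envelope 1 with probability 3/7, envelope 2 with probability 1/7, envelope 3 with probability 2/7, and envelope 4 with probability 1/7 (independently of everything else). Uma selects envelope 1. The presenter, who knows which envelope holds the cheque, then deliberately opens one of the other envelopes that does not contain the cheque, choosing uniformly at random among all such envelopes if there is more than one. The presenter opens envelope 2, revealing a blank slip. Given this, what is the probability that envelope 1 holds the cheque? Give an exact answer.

Consider each possible location of the cheque in turn.
If it is in envelope 1 (prior 3/7): the presenter has 3 equally likely choices, so probability 1/3; weight (3/7)·(1/3) = 1/7.
If it is in envelope 2 (prior 1/7): the presenter opened envelope 2, so this case is ruled out; weight (1/7)·0 = 0.
If it is in envelope 3 (prior 2/7): the presenter has 2 equally likely choices, so probability 1/2; weight (2/7)·(1/2) = 1/7.
If it is in envelope 4 (prior 1/7): the presenter has 2 equally likely choices, so probability 1/2; weight (1/7)·(1/2) = 1/14.
The weights sum to 5/14.
So P(the cheque in envelope 1 | the presenter opened envelope 2) = (1/7) / (5/14) = 2/5.

2/5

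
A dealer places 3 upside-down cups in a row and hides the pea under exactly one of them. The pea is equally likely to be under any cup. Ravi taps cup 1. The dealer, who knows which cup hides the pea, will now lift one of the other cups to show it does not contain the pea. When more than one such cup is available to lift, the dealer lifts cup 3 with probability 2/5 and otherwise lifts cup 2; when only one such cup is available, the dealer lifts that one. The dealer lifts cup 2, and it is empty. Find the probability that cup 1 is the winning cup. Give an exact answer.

3/8

Consider each possible location of the pea in turn.
If it is under cup 1 (prior 1/3): cup 3 is available but not opened, probability 3/5; weight (1/3)·(3/5) = 1/5.
If it is under cup 2 (prior 1/3): the dealer opened cup 2, so this case is ruled out; weight (1/3)·0 = 0.
If it is under cup 3 (prior 1/3): only cup 2 is available, probability 1; weight (1/3)·1 = 1/3.
The weights sum to 8/15.
So P(the pea under cup 1 | the dealer opened cup 2) = (1/5) / (8/15) = 3/8.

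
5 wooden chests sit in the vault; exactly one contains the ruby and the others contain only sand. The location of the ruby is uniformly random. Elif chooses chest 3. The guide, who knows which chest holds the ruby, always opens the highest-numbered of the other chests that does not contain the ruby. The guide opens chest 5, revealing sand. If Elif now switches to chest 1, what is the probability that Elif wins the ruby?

Apply Bayes' rule, conditioning on where the ruby actually is.
If it is in any of chests 1, 2, 3, and 4 (prior 1/5 each): chest 5 is the highest-numbered option available, probability 1; weight (1/5)·1 = 1/5 each.
If it is in chest 5 (prior 1/5): the guide opened chest 5, so this case is ruled out; weight (1/5)·0 = 0.
The weights sum to 4/5.
So P(the ruby in chest 1 | the guide opened chest 5) = (1/5) / (4/5) = 1/4.

1/4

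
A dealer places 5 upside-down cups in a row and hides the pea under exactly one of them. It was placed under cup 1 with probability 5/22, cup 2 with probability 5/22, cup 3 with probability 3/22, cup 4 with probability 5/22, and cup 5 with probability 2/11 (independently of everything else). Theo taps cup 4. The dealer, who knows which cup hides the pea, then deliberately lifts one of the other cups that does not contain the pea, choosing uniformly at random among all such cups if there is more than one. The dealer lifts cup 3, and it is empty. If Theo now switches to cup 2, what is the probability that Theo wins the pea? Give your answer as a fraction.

Condition on the true location of the pea.
If it is under either of cups 1 and 2 (prior 5/22 each): the dealer has 3 equally likely choices, so probability 1/3; weight (5/22)·(1/3) = 5/66 each.
If it is under cup 3 (prior 3/22): the dealer opened cup 3, so this case is ruled out; weight (3/22)·0 = 0.
If it is under cup 4 (prior 5/22): the dealer has 4 equally likely choices, so probability 1/4; weight (5/22)·(1/4) = 5/88.
If it is under cup 5 (prior 2/11): the dealer has 3 equally likely choices, so probability 1/3; weight (2/11)·(1/3) = 2/33.
The weights sum to 71/264.
So P(the pea under cup 2 | the dealer opened cup 3) = (5/66) / (71/264) = 20/71.

20/71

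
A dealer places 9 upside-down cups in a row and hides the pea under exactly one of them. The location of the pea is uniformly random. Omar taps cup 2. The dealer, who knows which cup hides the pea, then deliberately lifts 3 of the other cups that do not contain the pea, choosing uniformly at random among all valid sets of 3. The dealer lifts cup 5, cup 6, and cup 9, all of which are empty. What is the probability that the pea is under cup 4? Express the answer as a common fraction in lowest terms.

8/45

Apply Bayes' rule, conditioning on where the pea actually is.
If it is under any of cups 1, 3, 4, 7, and 8 (prior 1/9 each): the dealer has 35 equally likely choices, so probability 1/35; weight (1/9)·(1/35) = 1/315 each.
If it is under cup 2 (prior 1/9): the dealer has 56 equally likely choices, so probability 1/56; weight (1/9)·(1/56) = 1/504.
If it is under any of cups 5, 6, and 9 (prior 1/9 each): that cup was opened and seen not to hold the prize — ruled out; weight (1/9)·0 = 0 each.
The weights sum to 1/56.
So P(the pea under cup 4 | the dealer opened cup 5, cup 6, and cup 9) = (1/315) / (1/56) = 8/45.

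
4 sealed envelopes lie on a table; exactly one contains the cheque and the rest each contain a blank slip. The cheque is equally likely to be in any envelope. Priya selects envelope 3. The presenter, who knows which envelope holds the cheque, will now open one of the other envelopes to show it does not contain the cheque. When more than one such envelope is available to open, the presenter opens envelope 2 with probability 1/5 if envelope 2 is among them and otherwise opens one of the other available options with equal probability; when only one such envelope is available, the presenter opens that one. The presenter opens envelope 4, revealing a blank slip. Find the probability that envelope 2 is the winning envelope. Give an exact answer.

5/17

Apply Bayes' rule, conditioning on where the cheque actually is.
If it is in envelope 1 (prior 1/4): envelope 2 is available but not opened, probability 4/5; weight (1/4)·(4/5) = 1/5.
If it is in envelope 2 (prior 1/4): envelope 2 holds the prize so is unavailable; the presenter chooses uniformly among the 2 others, probability 1/2; weight (1/4)·(1/2) = 1/8.
If it is in envelope 3 (prior 1/4): envelope 2 is available but not opened; envelope 4 gets probability (1 − 1/5)/2 = 2/5; weight (1/4)·(2/5) = 1/10.
If it is in envelope 4 (prior 1/4): the presenter opened envelope 4, so this case is ruled out; weight (1/4)·0 = 0.
The weights sum to 17/40.
So P(the cheque in envelope 2 | the presenter opened envelope 4) = (1/8) / (17/40) = 5/17.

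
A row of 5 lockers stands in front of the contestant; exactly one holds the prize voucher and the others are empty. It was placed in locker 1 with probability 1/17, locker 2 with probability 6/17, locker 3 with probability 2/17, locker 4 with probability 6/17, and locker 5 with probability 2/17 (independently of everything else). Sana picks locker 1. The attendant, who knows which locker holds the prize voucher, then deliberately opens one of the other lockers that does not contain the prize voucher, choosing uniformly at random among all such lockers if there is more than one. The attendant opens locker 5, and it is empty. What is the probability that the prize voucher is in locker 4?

24/59

Consider each possible location of the prize voucher in turn.
If it is in locker 1 (prior 1/17): the attendant has 4 equally likely choices, so probability 1/4; weight (1/17)·(1/4) = 1/68.
If it is in either of lockers 2 and 4 (prior 6/17 each): the attendant has 3 equally likely choices, so probability 1/3; weight (6/17)·(1/3) = 2/17 each.
If it is in locker 3 (prior 2/17): the attendant has 3 equally likely choices, so probability 1/3; weight (2/17)·(1/3) = 2/51.
If it is in locker 5 (prior 2/17): the attendant opened locker 5, so this case is ruled out; weight (2/17)·0 = 0.
The weights sum to 59/204.
So P(the prize voucher in locker 4 | the attendant opened locker 5) = (2/17) / (59/204) = 24/59.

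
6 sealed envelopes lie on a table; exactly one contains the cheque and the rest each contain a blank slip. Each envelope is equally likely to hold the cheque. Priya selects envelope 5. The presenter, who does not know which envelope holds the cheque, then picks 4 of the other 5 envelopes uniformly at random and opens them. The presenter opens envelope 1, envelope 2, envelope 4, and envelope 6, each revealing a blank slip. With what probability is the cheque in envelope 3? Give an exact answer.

1/2

Condition on the true location of the cheque.
If it is in any of envelopes 1, 2, 4, and 6 (prior 1/6 each): that envelope was opened and seen not to hold the prize — ruled out; weight (1/6)·0 = 0 each.
If it is in either of envelopes 3 and 5 (prior 1/6 each): the presenter picks exactly this set with probability 1/5 regardless, and none is the prize; weight (1/6)·(1/5) = 1/30 each.
The weights sum to 1/15.
So P(the cheque in envelope 3 | the presenter opened envelope 1, envelope 2, envelope 4, and envelope 6) = (1/30) / (1/15) = 1/2.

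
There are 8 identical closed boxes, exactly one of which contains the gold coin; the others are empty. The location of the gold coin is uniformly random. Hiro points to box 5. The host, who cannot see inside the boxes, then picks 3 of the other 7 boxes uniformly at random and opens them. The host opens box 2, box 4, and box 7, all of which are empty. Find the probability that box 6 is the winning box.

Because the host chose which boxes to open without knowing where the gold coin is, the choice is independent of the prize location. Learning that none of the 3 opened boxes holds the gold coin simply rules out those 3 locations and leaves the remaining 5 boxes still equally likely by symmetry.
So P(the gold coin in box 6) = 1/5.

1/5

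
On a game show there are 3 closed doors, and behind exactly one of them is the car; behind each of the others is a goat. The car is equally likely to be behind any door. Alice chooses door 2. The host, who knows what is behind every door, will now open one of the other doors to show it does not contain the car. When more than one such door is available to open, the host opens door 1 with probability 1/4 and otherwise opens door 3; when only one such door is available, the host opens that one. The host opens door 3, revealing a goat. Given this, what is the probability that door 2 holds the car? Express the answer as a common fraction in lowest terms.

3/7

Consider each possible location of the car in turn.
If it is behind door 1 (prior 1/3): only door 3 is available, probability 1; weight (1/3)·1 = 1/3.
If it is behind door 2 (prior 1/3): door 1 is available but not opened, probability 3/4; weight (1/3)·(3/4) = 1/4.
If it is behind door 3 (prior 1/3): the host opened door 3, so this case is ruled out; weight (1/3)·0 = 0.
The weights sum to 7/12.
So P(the car behind door 2 | the host opened door 3) = (1/4) / (7/12) = 3/7.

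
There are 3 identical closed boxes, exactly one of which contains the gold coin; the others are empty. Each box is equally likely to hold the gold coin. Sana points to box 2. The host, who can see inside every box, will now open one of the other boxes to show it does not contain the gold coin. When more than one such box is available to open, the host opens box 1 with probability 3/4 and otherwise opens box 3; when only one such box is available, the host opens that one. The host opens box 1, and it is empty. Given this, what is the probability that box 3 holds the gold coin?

Consider each possible location of the gold coin in turn.
If it is in box 1 (prior 1/3): the host opened box 1, so this case is ruled out; weight (1/3)·0 = 0.
If it is in box 2 (prior 1/3): box 1 is available, opened with probability 3/4; weight (1/3)·(3/4) = 1/4.
If it is in box 3 (prior 1/3): only box 1 is available, probability 1; weight (1/3)·1 = 1/3.
The weights sum to 7/12.
So P(the gold coin in box 3 | the host opened box 1) = (1/3) / (7/12) = 4/7.

4/7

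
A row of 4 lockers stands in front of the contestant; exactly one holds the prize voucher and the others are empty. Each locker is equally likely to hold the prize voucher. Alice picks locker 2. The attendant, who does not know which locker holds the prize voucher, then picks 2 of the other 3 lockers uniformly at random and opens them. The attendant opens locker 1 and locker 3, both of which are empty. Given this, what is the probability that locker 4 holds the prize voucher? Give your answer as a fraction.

Consider each possible location of the prize voucher in turn.
If it is in either of lockers 1 and 3 (prior 1/4 each): that locker was opened and seen not to hold the prize — ruled out; weight (1/4)·0 = 0 each.
If it is in either of lockers 2 and 4 (prior 1/4 each): the attendant picks exactly this set with probability 1/3 regardless, and none is the prize; weight (1/4)·(1/3) = 1/12 each.
The weights sum to 1/6.
So P(the prize voucher in locker 4 | the attendant opened locker 1 and locker 3) = (1/12) / (1/6) = 1/2.

1/2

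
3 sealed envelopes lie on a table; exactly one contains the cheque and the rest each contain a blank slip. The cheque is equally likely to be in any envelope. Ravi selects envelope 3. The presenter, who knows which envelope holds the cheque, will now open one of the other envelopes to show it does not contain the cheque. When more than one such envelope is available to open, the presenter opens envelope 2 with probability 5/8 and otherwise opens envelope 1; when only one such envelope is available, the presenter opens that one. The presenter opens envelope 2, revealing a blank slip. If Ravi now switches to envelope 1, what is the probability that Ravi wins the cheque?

Consider each possible location of the cheque in turn.
If it is in envelope 1 (prior 1/3): only envelope 2 is available, probability 1; weight (1/3)·1 = 1/3.
If it is in envelope 2 (prior 1/3): the presenter opened envelope 2, so this case is ruled out; weight (1/3)·0 = 0.
If it is in envelope 3 (prior 1/3): envelope 2 is available, opened with probability 5/8; weight (1/3)·(5/8) = 5/24.
The weights sum to 13/24.
So P(the cheque in envelope 1 | the presenter opened envelope 2) = (1/3) / (13/24) = 8/13.

8/13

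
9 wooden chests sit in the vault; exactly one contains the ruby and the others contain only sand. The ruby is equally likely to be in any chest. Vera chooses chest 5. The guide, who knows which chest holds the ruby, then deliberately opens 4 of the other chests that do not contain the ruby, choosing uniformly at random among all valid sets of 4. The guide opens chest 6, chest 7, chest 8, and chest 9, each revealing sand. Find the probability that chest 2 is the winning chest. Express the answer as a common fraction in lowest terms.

2/9

Apply Bayes' rule, conditioning on where the ruby actually is.
If it is in any of chests 1, 2, 3, and 4 (prior 1/9 each): the guide has 35 equally likely choices, so probability 1/35; weight (1/9)·(1/35) = 1/315 each.
If it is in chest 5 (prior 1/9): the guide has 70 equally likely choices, so probability 1/70; weight (1/9)·(1/70) = 1/630.
If it is in any of chests 6, 7, 8, and 9 (prior 1/9 each): that chest was opened and seen not to hold the prize — ruled out; weight (1/9)·0 = 0 each.
The weights sum to 1/70.
So P(the ruby in chest 2 | the guide opened chest 6, chest 7, chest 8, and chest 9) = (1/315) / (1/70) = 2/9.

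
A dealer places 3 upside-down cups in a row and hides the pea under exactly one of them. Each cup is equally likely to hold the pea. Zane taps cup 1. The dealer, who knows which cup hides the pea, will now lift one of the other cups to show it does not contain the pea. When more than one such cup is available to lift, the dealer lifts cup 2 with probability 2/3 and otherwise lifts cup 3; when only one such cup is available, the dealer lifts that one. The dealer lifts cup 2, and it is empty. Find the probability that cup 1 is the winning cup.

2/5

Consider each possible location of the pea in turn.
If it is under cup 1 (prior 1/3): cup 2 is available, opened with probability 2/3; weight (1/3)·(2/3) = 2/9.
If it is under cup 2 (prior 1/3): the dealer opened cup 2, so this case is ruled out; weight (1/3)·0 = 0.
If it is under cup 3 (prior 1/3): only cup 2 is available, probability 1; weight (1/3)·1 = 1/3.
The weights sum to 5/9.
So P(the pea under cup 1 | the dealer opened cup 2) = (2/9) / (5/9) = 2/5.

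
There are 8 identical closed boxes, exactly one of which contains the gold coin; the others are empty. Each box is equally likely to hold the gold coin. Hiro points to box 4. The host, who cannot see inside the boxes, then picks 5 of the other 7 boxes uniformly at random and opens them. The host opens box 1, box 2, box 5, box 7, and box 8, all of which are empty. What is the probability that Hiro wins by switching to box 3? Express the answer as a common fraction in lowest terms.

Condition on the true location of the gold coin.
If it is in any of boxes 1, 2, 5, 7, and 8 (prior 1/8 each): that box was opened and seen not to hold the prize — ruled out; weight (1/8)·0 = 0 each.
If it is in any of boxes 3, 4, and 6 (prior 1/8 each): the host picks exactly this set with probability 1/21 regardless, and none is the prize; weight (1/8)·(1/21) = 1/168 each.
The weights sum to 1/56.
So P(the gold coin in box 3 | the host opened box 1, box 2, box 5, box 7, and box 8) = (1/168) / (1/56) = 1/3.

1/3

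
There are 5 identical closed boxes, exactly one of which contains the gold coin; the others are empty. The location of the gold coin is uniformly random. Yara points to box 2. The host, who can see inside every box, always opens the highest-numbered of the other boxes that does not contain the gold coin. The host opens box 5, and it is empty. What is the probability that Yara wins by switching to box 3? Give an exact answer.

1/4

Consider each possible location of the gold coin in turn.
If it is in any of boxes 1, 2, 3, and 4 (prior 1/5 each): box 5 is the highest-numbered option available, probability 1; weight (1/5)·1 = 1/5 each.
If it is in box 5 (prior 1/5): the host opened box 5, so this case is ruled out; weight (1/5)·0 = 0.
The weights sum to 4/5.
So P(the gold coin in box 3 | the host opened box 5) = (1/5) / (4/5) = 1/4.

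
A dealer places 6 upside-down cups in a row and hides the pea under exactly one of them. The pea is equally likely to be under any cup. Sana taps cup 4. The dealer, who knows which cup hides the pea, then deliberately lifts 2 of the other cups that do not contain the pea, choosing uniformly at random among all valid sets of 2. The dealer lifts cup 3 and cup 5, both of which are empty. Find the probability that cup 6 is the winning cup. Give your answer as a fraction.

5/18

Consider each possible location of the pea in turn.
If it is under any of cups 1, 2, and 6 (prior 1/6 each): the dealer has 6 equally likely choices, so probability 1/6; weight (1/6)·(1/6) = 1/36 each.
If it is under either of cups 3 and 5 (prior 1/6 each): that cup was opened and seen not to hold the prize — ruled out; weight (1/6)·0 = 0 each.
If it is under cup 4 (prior 1/6): the dealer has 10 equally likely choices, so probability 1/10; weight (1/6)·(1/10) = 1/60.
The weights sum to 1/10.
So P(the pea under cup 6 | the dealer opened cup 3 and cup 5) = (1/36) / (1/10) = 5/18.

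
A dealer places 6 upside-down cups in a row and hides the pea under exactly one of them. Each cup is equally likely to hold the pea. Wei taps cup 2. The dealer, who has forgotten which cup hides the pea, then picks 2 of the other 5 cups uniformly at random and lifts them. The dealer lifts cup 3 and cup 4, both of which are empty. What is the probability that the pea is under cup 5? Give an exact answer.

Apply Bayes' rule, conditioning on where the pea actually is.
If it is under any of cups 1, 2, 5, and 6 (prior 1/6 each): the dealer picks exactly this set with probability 1/10 regardless, and none is the prize; weight (1/6)·(1/10) = 1/60 each.
If it is under either of cups 3 and 4 (prior 1/6 each): that cup was opened and seen not to hold the prize — ruled out; weight (1/6)·0 = 0 each.
The weights sum to 1/15.
So P(the pea under cup 5 | the dealer opened cup 3 and cup 4) = (1/60) / (1/15) = 1/4.

1/4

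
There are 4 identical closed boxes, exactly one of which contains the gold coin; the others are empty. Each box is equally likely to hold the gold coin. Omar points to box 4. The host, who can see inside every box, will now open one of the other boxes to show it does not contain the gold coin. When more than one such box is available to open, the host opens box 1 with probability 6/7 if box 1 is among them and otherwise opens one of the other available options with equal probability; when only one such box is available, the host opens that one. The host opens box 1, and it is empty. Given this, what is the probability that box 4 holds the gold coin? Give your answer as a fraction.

1/3

Apply Bayes' rule, conditioning on where the gold coin actually is.
If it is in box 1 (prior 1/4): the host opened box 1, so this case is ruled out; weight (1/4)·0 = 0.
If it is in any of boxes 2, 3, and 4 (prior 1/4 each): box 1 is available, opened with probability 6/7; weight (1/4)·(6/7) = 3/14 each.
The weights sum to 9/14.
So P(the gold coin in box 4 | the host opened box 1) = (3/14) / (9/14) = 1/3.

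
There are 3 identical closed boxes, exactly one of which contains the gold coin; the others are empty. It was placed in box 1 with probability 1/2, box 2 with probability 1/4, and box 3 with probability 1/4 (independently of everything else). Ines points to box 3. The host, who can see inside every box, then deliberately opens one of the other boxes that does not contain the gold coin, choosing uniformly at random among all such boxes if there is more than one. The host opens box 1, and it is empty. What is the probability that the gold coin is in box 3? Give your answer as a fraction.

1/3

Consider each possible location of the gold coin in turn.
If it is in box 1 (prior 1/2): the host opened box 1, so this case is ruled out; weight (1/2)·0 = 0.
If it is in box 2 (prior 1/4): the host has no choice, probability 1; weight (1/4)·1 = 1/4.
If it is in box 3 (prior 1/4): the host has 2 equally likely choices, so probability 1/2; weight (1/4)·(1/2) = 1/8.
The weights sum to 3/8.
So P(the gold coin in box 3 | the host opened box 1) = (1/8) / (3/8) = 1/3.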